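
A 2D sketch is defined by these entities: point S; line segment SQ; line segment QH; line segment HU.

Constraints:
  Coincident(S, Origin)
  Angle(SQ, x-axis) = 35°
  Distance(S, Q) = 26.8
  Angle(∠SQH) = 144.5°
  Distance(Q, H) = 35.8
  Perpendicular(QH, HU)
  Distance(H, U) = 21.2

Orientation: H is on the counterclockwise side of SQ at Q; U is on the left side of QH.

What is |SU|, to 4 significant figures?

57.89

∠SQH = 144.5°, so QH runs at 35.0° + (180° − 144.5°) = 70.50° from the x-axis; with |QH| = 35.8, H = Q + 35.8·(cos 70.50°, sin 70.50°) = (33.90, 49.12). The perpendicularity gives HU at right angles to QH; with |HU| = 21.2 on the left of QH, U = H + 21.2·(-0.9426, 0.3338) = (13.92, 56.20). Then |SU| = |U − S| = 57.89.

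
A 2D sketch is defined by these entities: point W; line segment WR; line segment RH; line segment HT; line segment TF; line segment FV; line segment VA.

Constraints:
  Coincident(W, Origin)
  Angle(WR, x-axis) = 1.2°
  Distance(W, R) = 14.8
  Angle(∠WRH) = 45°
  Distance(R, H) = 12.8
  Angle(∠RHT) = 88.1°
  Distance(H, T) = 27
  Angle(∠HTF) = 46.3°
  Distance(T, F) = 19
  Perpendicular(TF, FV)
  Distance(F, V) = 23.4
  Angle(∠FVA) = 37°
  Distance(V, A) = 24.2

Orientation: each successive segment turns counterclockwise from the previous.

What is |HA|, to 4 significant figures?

20.99

W is at the origin; WR runs at 1.2° with length 14.8, so R = (14.80, 0.3099). ∠WRH = 45.0° gives RH at 136.2° from the x-axis; with |RH| = 12.8, H = (5.558, 9.169). ∠RHT = 88.1° gives HT at -131.9° from the x-axis; with |HT| = 27.0, T = (-12.47, -10.93). ∠HTF = 46.3° gives TF at 1.800° from the x-axis; with |TF| = 19.0, F = (6.517, -10.33). TF ⟂ FV, so FV runs at 91.80°; with |FV| = 23.4, V = (5.782, 13.06). ∠FVA = 37.0° gives VA at -125.2° from the x-axis; with |VA| = 24.2, A = (-8.167, -6.717). Then |HA| = |A − H| = 20.99.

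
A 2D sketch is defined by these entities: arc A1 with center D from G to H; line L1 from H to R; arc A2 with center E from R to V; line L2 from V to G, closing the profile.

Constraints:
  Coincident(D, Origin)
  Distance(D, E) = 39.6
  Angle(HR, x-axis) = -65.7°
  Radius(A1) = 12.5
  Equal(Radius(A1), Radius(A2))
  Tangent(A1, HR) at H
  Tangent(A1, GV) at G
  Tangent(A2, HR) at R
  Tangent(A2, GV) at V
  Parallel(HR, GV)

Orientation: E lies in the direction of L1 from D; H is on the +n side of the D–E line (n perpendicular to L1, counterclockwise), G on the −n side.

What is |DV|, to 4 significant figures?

41.53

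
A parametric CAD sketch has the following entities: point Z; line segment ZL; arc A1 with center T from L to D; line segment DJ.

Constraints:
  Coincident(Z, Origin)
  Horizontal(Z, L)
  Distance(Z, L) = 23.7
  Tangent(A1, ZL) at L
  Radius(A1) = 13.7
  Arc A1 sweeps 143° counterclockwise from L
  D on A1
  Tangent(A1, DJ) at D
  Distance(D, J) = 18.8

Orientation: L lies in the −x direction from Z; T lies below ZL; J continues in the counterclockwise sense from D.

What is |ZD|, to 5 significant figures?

40.344

Z is at the origin; Z and L share the same y with |ZL| = 23.7 and L on the −x side, so L = (-23.700, 0.0000). The tangent condition forces TL to be normal to ZL, so T = L + (0, -13.7) = (-23.700, -13.700). On A1, L sits at bearing 90° from T; a 143° counterclockwise sweep puts D at bearing 233°, so D = T + 13.7·(cos 233°, sin 233°) = (-31.945, -24.641). Then |ZD| = |D − Z| = 40.344.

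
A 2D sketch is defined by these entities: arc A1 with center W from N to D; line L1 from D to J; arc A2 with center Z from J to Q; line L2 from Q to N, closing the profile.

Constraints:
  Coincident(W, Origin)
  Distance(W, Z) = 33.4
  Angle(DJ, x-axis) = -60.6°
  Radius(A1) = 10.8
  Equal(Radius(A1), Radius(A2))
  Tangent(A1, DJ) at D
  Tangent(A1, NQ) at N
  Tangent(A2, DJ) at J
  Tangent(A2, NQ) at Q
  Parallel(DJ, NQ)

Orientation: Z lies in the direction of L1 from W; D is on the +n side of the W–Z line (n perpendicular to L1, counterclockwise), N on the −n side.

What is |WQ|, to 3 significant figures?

35.1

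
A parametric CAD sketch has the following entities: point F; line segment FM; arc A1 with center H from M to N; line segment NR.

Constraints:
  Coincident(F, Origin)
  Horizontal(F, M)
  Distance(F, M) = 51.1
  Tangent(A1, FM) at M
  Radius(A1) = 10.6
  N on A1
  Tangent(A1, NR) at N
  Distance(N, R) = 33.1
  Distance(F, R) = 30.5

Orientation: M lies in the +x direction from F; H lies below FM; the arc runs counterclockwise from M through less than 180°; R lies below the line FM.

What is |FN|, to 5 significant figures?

44.327

F is at the origin; F and M share the same y with |FM| = 51.1 and M on the +x side, so M = (51.100, 0.0000). Tangency of A1 to FM means the radius HM is perpendicular to FM, so H = M + (0, -10.6) = (51.100, -10.600). Since HN ⟂ NR (tangency), |HR| = √(10.6² + 33.1²) = 34.756 regardless of where N sits on A1. So R lies on both circle(F, 30.5) and circle(H, 34.756); the below-FM intersection is R = (18.979, -23.875). N is the foot of the tangent from R: N = (44.256, -2.5052).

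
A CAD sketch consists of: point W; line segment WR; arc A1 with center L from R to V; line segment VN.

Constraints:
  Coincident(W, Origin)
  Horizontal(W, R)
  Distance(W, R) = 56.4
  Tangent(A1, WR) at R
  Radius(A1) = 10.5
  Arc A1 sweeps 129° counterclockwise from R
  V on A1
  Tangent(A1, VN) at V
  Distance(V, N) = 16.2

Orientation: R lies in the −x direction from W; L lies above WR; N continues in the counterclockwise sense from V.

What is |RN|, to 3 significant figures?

29.8

On A1, R sits at bearing -90° from L; a 129° counterclockwise sweep puts V at bearing 39°, so V = L + 10.5·(cos 39°, sin 39°) = (-48.2, 17.1). A1 meets VN tangentially, so LV is at right angles to VN, so VN runs along (−sin 39°, cos 39°); with |VN| = 16.2, N = (-58.4, 29.7). Then |RN| = |N − R| = 29.8.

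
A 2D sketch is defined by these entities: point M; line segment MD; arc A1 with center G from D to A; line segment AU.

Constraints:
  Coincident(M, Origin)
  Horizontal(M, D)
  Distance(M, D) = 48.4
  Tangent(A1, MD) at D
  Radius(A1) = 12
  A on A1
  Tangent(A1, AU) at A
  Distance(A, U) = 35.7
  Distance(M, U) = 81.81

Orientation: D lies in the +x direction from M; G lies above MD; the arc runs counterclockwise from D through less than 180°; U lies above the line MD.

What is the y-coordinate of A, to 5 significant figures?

8.8102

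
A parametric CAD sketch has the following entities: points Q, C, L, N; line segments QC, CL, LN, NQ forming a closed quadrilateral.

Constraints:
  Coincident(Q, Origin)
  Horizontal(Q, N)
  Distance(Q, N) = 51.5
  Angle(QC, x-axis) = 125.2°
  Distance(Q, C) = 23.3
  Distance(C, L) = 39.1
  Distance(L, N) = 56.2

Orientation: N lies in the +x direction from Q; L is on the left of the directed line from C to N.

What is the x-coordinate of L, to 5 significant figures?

16.614

Checks: |CL| = 39.10 ✓; |LN| = 56.20 ✓.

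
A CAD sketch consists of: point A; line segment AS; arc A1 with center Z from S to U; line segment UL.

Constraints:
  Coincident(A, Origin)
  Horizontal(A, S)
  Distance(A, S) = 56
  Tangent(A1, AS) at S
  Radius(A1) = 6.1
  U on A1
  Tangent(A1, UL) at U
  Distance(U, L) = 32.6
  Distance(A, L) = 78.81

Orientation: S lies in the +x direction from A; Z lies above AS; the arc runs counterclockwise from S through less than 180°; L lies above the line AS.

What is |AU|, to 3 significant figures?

62.1

A is at the origin; AS is horizontal with |AS| = 56.0 and S on the +x side, so S = (56.0, 0.00). The tangent condition forces ZS to be normal to AS, so Z = S + (0, 6.1) = (56.0, 6.10). Since ZU ⟂ UL (tangency), |ZL| = √(6.1² + 32.6²) = 33.2 regardless of where U sits on A1. So L lies on both circle(A, 78.81) and circle(Z, 33.2); the above-AS intersection is L = (70.0, 36.2). U is the foot of the tangent from L: U = (61.9, 4.58).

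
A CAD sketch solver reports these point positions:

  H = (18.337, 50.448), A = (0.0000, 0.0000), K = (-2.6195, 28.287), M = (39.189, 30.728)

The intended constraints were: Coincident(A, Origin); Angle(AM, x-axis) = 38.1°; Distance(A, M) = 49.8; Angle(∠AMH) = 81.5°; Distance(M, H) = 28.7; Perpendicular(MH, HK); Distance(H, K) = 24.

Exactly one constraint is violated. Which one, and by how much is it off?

Distance(H, K) = 24 — off by 6.50.

A = (0.00, 0.00) ✓; AM at 38.10° ✓; |AM| = 49.80 ✓; ∠AMH = 81.50° ✓; |MH| = 28.70 ✓; ∠(MH, HK) = 90.00° ✓; |HK| = 30.50 ✗.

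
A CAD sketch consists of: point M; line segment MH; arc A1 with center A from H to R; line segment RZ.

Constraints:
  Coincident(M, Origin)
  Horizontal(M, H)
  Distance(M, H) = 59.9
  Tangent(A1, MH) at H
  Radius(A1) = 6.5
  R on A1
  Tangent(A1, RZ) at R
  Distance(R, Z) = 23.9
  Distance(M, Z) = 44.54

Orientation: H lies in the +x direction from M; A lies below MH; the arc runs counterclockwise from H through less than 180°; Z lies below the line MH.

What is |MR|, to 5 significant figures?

54.983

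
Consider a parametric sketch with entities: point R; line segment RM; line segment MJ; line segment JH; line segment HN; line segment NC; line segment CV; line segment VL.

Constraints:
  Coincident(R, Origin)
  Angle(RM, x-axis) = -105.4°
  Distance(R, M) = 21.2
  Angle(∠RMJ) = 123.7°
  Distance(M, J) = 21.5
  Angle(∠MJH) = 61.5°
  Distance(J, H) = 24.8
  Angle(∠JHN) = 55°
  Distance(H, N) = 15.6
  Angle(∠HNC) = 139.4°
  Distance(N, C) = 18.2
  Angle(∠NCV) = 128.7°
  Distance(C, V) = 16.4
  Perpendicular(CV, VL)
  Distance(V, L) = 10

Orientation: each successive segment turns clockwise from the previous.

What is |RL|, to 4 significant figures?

45.57

R is at the origin; RM runs at -105.4° with length 21.2, so M = (-5.630, -20.44). ∠RMJ = 123.7° gives MJ at -161.7° from the x-axis; with |MJ| = 21.5, J = (-26.04, -27.19). ∠MJH = 61.5° gives JH at 79.80° from the x-axis; with |JH| = 24.8, H = (-21.65, -2.782). ∠JHN = 55.0° gives HN at -45.20° from the x-axis; with |HN| = 15.6, N = (-10.66, -13.85). ∠HNC = 139.4° gives NC at -85.80° from the x-axis; with |NC| = 18.2, C = (-9.326, -32.00). ∠NCV = 128.7° gives CV at -137.1° from the x-axis; with |CV| = 16.4, V = (-21.34, -43.17). The perpendicularity gives VL at right angles to CV, so VL runs at 132.9°; with |VL| = 10.0, L = (-28.15, -35.84). Then |RL| = |L − R| = 45.57.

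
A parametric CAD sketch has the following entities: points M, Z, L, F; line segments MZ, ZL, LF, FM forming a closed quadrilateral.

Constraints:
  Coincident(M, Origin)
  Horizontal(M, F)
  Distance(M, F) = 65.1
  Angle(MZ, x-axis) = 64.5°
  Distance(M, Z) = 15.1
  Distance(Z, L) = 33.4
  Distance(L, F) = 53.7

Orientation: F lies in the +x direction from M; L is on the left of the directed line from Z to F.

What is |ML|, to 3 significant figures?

48.1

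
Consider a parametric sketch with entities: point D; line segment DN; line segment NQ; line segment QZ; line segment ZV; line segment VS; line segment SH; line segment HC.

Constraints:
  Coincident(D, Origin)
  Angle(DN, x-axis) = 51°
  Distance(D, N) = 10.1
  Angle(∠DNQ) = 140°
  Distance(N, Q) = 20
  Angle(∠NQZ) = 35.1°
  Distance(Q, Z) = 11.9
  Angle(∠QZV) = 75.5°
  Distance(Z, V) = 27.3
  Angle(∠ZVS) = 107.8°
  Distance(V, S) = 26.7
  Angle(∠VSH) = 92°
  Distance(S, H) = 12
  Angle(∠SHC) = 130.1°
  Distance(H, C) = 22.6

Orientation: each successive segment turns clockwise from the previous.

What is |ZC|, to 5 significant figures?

18.731

∠VSH = 92.0° gives SH at -38.600° from the x-axis; with |SH| = 12.0, H = (30.186, 39.129). ∠SHC = 130.1° gives HC at -88.500° from the x-axis; with |HC| = 22.6, C = (30.778, 16.537). Then |ZC| = |C − Z| = 18.731.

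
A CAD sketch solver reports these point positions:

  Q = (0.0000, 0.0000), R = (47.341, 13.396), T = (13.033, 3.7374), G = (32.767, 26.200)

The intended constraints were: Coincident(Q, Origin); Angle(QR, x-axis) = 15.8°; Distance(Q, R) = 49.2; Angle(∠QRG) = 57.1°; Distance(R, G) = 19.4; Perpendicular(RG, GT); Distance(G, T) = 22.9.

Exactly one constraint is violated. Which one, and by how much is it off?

Distance(G, T) = 22.9 — off by 7.00.

Q = (0.00, 0.00) ✓; QR at 15.80° ✓; |QR| = 49.20 ✓; ∠QRG = 57.10° ✓; |RG| = 19.40 ✓; ∠(RG, GT) = 90.00° ✓; |GT| = 29.90 ✗.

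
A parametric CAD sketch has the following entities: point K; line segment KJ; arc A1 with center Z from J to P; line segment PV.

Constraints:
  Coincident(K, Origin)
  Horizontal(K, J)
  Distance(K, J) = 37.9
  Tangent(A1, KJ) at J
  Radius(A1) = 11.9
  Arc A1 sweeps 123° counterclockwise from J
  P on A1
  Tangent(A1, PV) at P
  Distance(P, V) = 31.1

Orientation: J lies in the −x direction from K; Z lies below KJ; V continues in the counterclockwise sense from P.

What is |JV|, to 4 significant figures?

45.00

K is at the origin; K and J share the same y with |KJ| = 37.9 and J on the −x side, so J = (-37.90, 0.000). A1 meets KJ tangentially, so ZJ is at right angles to KJ, so Z = J + (0, -11.9) = (-37.90, -11.90). On A1, J sits at bearing 90° from Z; a 123° counterclockwise sweep puts P at bearing 213°, so P = Z + 11.9·(cos 213°, sin 213°) = (-47.88, -18.38). Tangency of A1 to PV means the radius ZP is perpendicular to PV, so PV runs along (−sin 213°, cos 213°); with |PV| = 31.1, V = (-30.94, -44.46). Then |JV| = |V − J| = 45.00.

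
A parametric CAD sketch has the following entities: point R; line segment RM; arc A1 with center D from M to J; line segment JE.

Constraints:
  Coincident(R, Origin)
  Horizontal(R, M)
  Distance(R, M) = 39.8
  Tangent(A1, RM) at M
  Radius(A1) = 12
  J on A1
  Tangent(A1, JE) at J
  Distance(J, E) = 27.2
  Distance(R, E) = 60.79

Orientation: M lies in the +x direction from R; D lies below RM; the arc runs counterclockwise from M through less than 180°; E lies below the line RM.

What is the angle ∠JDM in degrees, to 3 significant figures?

123°

R is at the origin; RM is horizontal with |RM| = 39.8 and M on the +x side, so M = (39.8, 0.00). The tangent condition forces DM to be normal to RM, so D = M + (0, -12) = (39.8, -12.0). Since DJ ⟂ JE (tangency), |DE| = √(12.0² + 27.2²) = 29.7 regardless of where J sits on A1. So E lies on both circle(R, 60.79) and circle(D, 29.7); the below-RM intersection is E = (44.6, -41.3). J is the foot of the tangent from E: J = (29.7, -18.5).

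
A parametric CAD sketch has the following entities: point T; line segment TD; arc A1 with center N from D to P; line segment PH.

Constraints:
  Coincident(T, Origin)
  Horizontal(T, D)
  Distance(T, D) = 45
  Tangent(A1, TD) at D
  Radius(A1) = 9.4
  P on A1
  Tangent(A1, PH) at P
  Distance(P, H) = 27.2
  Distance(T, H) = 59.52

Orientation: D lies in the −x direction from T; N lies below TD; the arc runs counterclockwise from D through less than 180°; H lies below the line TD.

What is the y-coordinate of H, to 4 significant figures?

-38.17

T is at the origin; T and D share the same y with |TD| = 45.0 and D on the −x side, so D = (-45.00, 0.000). Since A1 is tangent to TD there, ND ⟂ TD, so N = D + (0, -9.4) = (-45.00, -9.400). Since NP ⟂ PH (tangency), |NH| = √(9.4² + 27.2²) = 28.78 regardless of where P sits on A1. So H lies on both circle(T, 59.52) and circle(N, 28.78); the below-TD intersection is H = (-45.67, -38.17). P is the foot of the tangent from H: P = (-53.95, -12.26).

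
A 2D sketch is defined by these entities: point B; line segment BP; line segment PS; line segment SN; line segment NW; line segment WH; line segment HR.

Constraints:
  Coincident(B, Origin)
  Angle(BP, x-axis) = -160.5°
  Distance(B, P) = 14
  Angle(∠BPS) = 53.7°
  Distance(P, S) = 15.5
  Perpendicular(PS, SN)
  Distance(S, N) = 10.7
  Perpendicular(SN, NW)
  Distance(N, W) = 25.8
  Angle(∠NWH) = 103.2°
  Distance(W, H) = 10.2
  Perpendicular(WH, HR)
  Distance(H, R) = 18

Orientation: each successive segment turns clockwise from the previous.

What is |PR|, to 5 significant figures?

5.9266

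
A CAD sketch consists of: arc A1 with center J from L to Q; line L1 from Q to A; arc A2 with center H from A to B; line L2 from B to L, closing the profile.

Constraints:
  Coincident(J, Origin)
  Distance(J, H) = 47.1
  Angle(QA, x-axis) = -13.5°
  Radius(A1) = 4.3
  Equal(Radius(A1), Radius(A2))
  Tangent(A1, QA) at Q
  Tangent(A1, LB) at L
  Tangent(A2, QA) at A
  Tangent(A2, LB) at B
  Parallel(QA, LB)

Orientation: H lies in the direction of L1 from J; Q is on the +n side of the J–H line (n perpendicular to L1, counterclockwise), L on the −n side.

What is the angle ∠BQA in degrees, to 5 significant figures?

10.348°

Tangency of A1 to both parallel lines with radius 4.3 puts Q and L at J ± 4.3·n: Q = (1.0038, 4.1812), L = (-1.0038, -4.1812). Equal radii place A and B the same way about H: A = H + 4.3·n = (46.802, -6.8141), B = H − 4.3·n = (44.795, -15.176). Then cos ∠BQA = QB·QA / (|QB||QA|), giving 10.348°.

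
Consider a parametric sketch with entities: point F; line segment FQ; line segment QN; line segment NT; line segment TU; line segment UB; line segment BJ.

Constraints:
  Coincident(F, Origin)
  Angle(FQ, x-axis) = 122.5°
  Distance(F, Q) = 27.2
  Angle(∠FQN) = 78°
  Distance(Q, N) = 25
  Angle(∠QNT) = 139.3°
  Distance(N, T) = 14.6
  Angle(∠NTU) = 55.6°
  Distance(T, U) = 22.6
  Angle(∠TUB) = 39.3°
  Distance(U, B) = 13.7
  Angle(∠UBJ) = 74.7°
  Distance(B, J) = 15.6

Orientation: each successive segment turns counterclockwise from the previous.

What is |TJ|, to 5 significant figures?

7.9391

F is at the origin; FQ runs at 122.5° with length 27.2, so Q = (-14.615, 22.940). ∠FQN = 78.0° gives QN at -135.50° from the x-axis; with |QN| = 25.0, N = (-32.446, 5.4175). ∠QNT = 139.3° gives NT at -94.800° from the x-axis; with |NT| = 14.6, T = (-33.668, -9.1313). ∠NTU = 55.6° gives TU at 29.600° from the x-axis; with |TU| = 22.6, U = (-14.017, 2.0318). ∠TUB = 39.3° gives UB at 170.30° from the x-axis; with |UB| = 13.7, B = (-27.521, 4.3401). ∠UBJ = 74.7° gives BJ at -84.400° from the x-axis; with |BJ| = 15.6, J = (-25.999, -11.185). Then |TJ| = |J − T| = 7.9391.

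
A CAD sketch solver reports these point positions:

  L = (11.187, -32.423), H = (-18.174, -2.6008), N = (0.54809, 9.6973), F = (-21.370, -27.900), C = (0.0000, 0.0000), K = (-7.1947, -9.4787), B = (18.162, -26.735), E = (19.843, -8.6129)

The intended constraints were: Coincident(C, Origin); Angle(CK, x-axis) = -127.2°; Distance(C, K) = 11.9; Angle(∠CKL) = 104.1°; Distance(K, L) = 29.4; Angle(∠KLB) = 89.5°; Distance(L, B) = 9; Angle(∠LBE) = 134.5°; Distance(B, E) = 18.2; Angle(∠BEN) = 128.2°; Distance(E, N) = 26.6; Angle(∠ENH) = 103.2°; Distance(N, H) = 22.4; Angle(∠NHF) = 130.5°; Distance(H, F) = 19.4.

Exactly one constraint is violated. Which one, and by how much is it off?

Distance(H, F) = 19.4 — off by 6.10.

C = (0.00, 0.00) ✓; CK at -127.2° ✓; |CK| = 11.90 ✓; ∠CKL = 104.1° ✓; |KL| = 29.40 ✓; ∠KLB = 89.50° ✓; |LB| = 9.000 ✓; ∠LBE = 134.5° ✓; |BE| = 18.20 ✓; ∠BEN = 128.2° ✓; |EN| = 26.60 ✓; ∠ENH = 103.2° ✓; |NH| = 22.40 ✓; ∠NHF = 130.5° ✓; |HF| = 25.50 ✗.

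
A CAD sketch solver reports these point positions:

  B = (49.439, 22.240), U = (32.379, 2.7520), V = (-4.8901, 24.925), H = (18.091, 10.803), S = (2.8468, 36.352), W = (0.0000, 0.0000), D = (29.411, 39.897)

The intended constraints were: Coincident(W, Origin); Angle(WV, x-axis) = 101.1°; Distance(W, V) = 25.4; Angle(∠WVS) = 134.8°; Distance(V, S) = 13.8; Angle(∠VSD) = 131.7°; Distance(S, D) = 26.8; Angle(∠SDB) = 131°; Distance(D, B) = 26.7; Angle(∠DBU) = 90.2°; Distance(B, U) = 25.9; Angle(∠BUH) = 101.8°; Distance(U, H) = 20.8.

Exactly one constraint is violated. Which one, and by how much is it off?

Distance(U, H) = 20.8 — off by 4.40.

W = (0.00, 0.00) ✓; WV at 101.1° ✓; |WV| = 25.40 ✓; ∠WVS = 134.8° ✓; |VS| = 13.80 ✓; ∠VSD = 131.7° ✓; |SD| = 26.80 ✓; ∠SDB = 131.0° ✓; |DB| = 26.70 ✓; ∠DBU = 90.20° ✓; |BU| = 25.90 ✓; ∠BUH = 101.8° ✓; |UH| = 16.40 ✗.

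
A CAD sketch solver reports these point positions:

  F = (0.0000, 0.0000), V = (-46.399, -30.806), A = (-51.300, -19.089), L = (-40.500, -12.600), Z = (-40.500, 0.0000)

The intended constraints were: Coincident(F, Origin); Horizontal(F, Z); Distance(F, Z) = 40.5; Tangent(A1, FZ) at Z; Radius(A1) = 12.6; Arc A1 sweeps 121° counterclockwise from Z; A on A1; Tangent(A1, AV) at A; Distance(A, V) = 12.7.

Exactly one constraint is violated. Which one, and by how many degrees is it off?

Tangent(A1, AV) at A — off by 8.30°.

F = (0.00, 0.00) ✓; F.y = 0.00, Z.y = 0.00 ✓; |FZ| = 40.50 ✓; ∠(LZ, ZF) = 90.00° ✓; |LZ| = 12.60 ✓; bearing(L→A) − bearing(L→Z) = 121.0° ✓; |LA| = 12.60 ✓; ∠(LA, AV) = 98.30° ✗; |AV| = 12.70 ✓.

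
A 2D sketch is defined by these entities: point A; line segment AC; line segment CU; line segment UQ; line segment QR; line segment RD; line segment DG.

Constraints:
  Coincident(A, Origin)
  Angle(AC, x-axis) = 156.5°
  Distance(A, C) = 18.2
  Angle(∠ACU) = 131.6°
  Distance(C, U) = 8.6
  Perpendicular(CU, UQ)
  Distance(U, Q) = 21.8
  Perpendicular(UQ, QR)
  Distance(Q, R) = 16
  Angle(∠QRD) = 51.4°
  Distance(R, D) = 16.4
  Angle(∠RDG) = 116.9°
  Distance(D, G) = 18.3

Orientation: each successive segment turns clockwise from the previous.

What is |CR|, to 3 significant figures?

23.0

A is at the origin; AC runs at 156.5° with length 18.2, so C = (-16.7, 7.26). ∠ACU = 131.6° gives CU at 108° from the x-axis; with |CU| = 8.6, U = (-19.4, 15.4). The perpendicularity gives UQ at right angles to CU, so UQ runs at 18.1°; with |UQ| = 21.8, Q = (1.36, 22.2). UQ is perpendicular to QR, so QR runs at -71.9°; with |QR| = 16.0, R = (6.33, 7.00). Then |CR| = |R − C| = 23.0.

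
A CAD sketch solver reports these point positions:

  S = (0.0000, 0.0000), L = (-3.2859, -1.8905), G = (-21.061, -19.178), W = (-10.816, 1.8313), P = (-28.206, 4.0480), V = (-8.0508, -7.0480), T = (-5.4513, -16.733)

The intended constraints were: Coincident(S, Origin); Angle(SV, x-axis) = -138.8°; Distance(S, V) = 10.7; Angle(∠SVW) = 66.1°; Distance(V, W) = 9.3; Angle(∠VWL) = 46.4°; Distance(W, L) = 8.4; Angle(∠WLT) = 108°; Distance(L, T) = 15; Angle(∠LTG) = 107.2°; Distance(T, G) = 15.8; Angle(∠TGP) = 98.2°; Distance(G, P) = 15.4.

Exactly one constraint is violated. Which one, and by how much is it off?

Distance(G, P) = 15.4 — off by 8.90.

S = (0.00, 0.00) ✓; SV at -138.8° ✓; |SV| = 10.70 ✓; ∠SVW = 66.10° ✓; |VW| = 9.300 ✓; ∠VWL = 46.40° ✓; |WL| = 8.400 ✓; ∠WLT = 108.0° ✓; |LT| = 15.00 ✓; ∠LTG = 107.2° ✓; |TG| = 15.80 ✓; ∠TGP = 98.20° ✓; |GP| = 24.30 ✗.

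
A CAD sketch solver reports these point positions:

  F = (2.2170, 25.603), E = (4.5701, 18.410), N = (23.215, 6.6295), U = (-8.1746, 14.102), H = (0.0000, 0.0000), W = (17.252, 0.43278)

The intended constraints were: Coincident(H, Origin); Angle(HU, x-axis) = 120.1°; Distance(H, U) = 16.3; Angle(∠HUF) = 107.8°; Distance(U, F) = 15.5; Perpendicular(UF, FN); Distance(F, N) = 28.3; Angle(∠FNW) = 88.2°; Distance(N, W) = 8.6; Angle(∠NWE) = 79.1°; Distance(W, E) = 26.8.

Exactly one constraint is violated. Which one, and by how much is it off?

Distance(W, E) = 26.8 — off by 4.80.

H = (0.00, 0.00) ✓; HU at 120.1° ✓; |HU| = 16.30 ✓; ∠HUF = 107.8° ✓; |UF| = 15.50 ✓; ∠(UF, FN) = 90.00° ✓; |FN| = 28.30 ✓; ∠FNW = 88.20° ✓; |NW| = 8.600 ✓; ∠NWE = 79.10° ✓; |WE| = 22.00 ✗.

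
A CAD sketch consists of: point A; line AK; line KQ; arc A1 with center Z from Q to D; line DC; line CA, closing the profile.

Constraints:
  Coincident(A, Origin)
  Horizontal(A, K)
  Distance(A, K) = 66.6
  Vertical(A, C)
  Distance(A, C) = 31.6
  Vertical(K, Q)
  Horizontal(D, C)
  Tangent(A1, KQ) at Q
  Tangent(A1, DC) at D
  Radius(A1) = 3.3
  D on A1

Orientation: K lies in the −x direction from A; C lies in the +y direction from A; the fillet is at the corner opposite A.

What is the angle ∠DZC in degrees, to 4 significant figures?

87.02°

A is at the origin; AK is horizontal with |AK| = 66.6 and K on the −x side, so K = (-66.60, 0.000). AC is vertical with |AC| = 31.6 and C on the +y side, so C = (0.000, 31.60). The virtual corner opposite A is at (-66.60, 31.60). Since A1 is tangent to KQ there, ZQ ⟂ KQ and the tangent condition forces ZD to be normal to DC, with radius 3.3, so the center Z sits 3.3 in from both sides at Z = (-63.30, 28.30). That places the tangent points at Q = (-66.60, 28.30) on KQ and D = (-63.30, 31.60) on DC. Then cos ∠DZC = ZD·ZC / (|ZD||ZC|), giving 87.02°.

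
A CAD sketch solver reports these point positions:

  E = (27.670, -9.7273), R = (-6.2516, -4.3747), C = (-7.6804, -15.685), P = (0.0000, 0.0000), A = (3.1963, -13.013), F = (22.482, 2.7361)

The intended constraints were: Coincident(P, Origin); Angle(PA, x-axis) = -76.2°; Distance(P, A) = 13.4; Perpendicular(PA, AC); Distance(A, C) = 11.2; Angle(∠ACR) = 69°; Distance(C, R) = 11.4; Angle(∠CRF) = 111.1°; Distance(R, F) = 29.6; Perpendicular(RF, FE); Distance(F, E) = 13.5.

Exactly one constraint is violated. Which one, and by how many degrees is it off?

Perpendicular(RF, FE) — off by 8.70°.

P = (0.00, 0.00) ✓; PA at -76.20° ✓; |PA| = 13.40 ✓; ∠(PA, AC) = 90.00° ✓; |AC| = 11.20 ✓; ∠ACR = 69.00° ✓; |CR| = 11.40 ✓; ∠CRF = 111.1° ✓; |RF| = 29.60 ✓; ∠(RF, FE) = 81.30° ✗; |FE| = 13.50 ✓.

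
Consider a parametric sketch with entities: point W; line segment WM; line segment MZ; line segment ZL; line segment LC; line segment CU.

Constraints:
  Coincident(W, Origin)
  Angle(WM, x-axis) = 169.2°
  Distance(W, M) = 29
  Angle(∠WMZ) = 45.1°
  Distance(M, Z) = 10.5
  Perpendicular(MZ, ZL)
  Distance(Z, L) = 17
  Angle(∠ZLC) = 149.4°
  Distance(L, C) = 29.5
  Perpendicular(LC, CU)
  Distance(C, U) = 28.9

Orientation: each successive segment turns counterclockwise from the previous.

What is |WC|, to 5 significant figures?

33.193

W is at the origin; WM runs at 169.2° with length 29.0, so M = (-28.486, 5.4341). ∠WMZ = 45.1° gives MZ at -55.900° from the x-axis; with |MZ| = 10.5, Z = (-22.600, -3.2606). MZ ⟂ ZL, so ZL runs at 34.100°; with |ZL| = 17.0, L = (-8.5226, 6.2703). ∠ZLC = 149.4° gives LC at 64.700° from the x-axis; with |LC| = 29.5, C = (4.0845, 32.941). Then |WC| = |C − W| = 33.193.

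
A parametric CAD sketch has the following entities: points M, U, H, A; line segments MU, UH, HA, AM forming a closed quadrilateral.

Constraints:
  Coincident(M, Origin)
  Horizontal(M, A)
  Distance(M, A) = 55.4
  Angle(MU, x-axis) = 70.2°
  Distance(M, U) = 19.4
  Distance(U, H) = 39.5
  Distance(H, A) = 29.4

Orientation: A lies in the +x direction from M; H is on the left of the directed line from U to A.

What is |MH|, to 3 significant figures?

52.7

Checks: M.y = 0.00, A.y = 0.00 ✓; |UH| = 39.50 ✓; |HA| = 29.40 ✓.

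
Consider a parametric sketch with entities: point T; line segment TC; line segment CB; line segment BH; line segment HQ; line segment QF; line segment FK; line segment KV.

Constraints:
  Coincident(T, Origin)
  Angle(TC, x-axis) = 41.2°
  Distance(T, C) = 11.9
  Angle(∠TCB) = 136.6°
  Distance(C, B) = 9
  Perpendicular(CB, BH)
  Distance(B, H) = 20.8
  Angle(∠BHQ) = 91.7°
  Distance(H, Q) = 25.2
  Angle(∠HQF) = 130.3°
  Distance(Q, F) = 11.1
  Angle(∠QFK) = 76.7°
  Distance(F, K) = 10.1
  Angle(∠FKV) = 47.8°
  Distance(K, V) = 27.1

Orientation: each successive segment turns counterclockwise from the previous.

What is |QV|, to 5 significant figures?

14.127

T is at the origin; TC runs at 41.2° with length 11.9, so C = (8.9537, 7.8384). ∠TCB = 136.6° gives CB at 84.600° from the x-axis; with |CB| = 9.0, B = (9.8007, 16.798). CB is perpendicular to BH, so BH runs at 174.60°; with |BH| = 20.8, H = (-10.907, 18.756). ∠BHQ = 91.7° gives HQ at -97.100° from the x-axis; with |HQ| = 25.2, Q = (-14.022, -6.2508). ∠HQF = 130.3° gives QF at -47.400° from the x-axis; with |QF| = 11.1, F = (-6.5084, -14.422). ∠QFK = 76.7° gives FK at 55.900° from the x-axis; with |FK| = 10.1, K = (-0.84596, -6.0581). ∠FKV = 47.8° gives KV at -171.90° from the x-axis; with |KV| = 27.1, V = (-27.676, -9.8765). Then |QV| = |V − Q| = 14.127.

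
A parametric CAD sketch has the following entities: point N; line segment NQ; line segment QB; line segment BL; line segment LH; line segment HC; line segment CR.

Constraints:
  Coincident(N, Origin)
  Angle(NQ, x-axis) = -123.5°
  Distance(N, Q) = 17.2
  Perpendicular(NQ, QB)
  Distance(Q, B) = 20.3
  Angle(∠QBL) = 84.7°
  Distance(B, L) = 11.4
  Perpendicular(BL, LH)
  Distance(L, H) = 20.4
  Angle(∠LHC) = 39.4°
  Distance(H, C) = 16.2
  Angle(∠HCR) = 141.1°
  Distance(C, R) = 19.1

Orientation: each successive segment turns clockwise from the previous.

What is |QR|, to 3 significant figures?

31.4

N is at the origin; NQ runs at -123.5° with length 17.2, so Q = (-9.49, -14.3). NQ ⟂ QB, so QB runs at 146°; with |QB| = 20.3, B = (-26.4, -3.14). ∠QBL = 84.7° gives BL at 51.2° from the x-axis; with |BL| = 11.4, L = (-19.3, 5.75). BL ⟂ LH, so LH runs at -38.8°; with |LH| = 20.4, H = (-3.38, -7.04). ∠LHC = 39.4° gives HC at -179° from the x-axis; with |HC| = 16.2, C = (-19.6, -7.21). ∠HCR = 141.1° gives CR at 142° from the x-axis; with |CR| = 19.1, R = (-34.6, 4.63). Then |QR| = |R − Q| = 31.4.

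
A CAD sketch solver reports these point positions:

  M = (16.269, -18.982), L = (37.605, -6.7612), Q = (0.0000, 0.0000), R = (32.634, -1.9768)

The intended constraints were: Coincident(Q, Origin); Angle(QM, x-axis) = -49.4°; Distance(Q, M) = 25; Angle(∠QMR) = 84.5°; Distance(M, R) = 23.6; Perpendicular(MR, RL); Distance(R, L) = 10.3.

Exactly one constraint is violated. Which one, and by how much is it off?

Distance(R, L) = 10.3 — off by 3.40.

Q = (0.00, 0.00) ✓; QM at -49.40° ✓; |QM| = 25.00 ✓; ∠QMR = 84.50° ✓; |MR| = 23.60 ✓; ∠(MR, RL) = 90.00° ✓; |RL| = 6.899 ✗.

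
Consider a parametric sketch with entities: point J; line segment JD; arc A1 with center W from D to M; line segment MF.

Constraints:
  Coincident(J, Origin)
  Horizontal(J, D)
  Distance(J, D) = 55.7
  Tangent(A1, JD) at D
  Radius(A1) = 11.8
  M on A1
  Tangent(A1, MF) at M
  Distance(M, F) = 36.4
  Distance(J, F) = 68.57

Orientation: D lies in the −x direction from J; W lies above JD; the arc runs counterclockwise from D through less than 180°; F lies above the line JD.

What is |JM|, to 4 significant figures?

45.85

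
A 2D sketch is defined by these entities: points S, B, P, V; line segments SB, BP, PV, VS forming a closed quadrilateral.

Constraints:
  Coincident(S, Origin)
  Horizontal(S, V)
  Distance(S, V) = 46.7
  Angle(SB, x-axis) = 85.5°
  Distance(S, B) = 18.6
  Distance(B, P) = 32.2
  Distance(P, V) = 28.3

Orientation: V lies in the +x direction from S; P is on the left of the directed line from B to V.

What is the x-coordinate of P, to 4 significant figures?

33.05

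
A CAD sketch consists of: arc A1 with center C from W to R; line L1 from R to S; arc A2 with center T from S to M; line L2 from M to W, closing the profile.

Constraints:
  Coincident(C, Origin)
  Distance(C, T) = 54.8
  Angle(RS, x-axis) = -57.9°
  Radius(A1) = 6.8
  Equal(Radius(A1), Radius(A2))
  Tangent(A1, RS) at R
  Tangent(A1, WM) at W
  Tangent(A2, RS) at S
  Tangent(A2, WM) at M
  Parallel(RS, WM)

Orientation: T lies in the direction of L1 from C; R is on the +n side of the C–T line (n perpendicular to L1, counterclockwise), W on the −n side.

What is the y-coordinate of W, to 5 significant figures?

-3.6135

C is at the origin and T lies 54.8 along u from C, so T = 54.8·u = (29.121, -46.422). Tangency of A1 to both parallel lines with radius 6.8 puts R and W at C ± 6.8·n: R = (5.7604, 3.6135), W = (-5.7604, -3.6135). So W.y = -3.6135.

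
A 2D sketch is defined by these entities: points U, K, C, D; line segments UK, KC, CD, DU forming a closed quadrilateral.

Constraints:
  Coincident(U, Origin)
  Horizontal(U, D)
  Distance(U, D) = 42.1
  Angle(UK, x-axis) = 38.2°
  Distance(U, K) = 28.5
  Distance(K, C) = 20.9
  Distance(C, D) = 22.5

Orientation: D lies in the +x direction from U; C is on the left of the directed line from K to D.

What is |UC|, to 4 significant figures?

48.28

U is at the origin; UD is horizontal with |UD| = 42.1 and D in +x, so D = (42.1, 0). UK runs at 38.2° with |UK| = 28.5, so K = (22.40, 17.62). C is determined by |KC| = 20.9 and |CD| = 22.5 together: it lies at the intersection of circle(K, 20.9) and circle(D, 22.5). With |KD| = 26.44, the foot of the radical line on KD is 11.90 from K and the perpendicular offset is √(20.9² − 11.90²) = 17.18. Taking the left-of-KD solution: C = (42.72, 22.49).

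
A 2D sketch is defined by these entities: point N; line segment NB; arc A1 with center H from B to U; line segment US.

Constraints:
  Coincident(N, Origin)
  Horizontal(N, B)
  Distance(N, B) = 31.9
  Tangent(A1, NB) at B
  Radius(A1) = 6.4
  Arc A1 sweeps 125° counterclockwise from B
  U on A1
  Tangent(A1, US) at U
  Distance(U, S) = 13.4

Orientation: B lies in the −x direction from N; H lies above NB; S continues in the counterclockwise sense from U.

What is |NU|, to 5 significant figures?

28.496

N is at the origin; N and B share the same y with |NB| = 31.9 and B on the −x side, so B = (-31.900, 0.0000). A1 meets NB tangentially, so HB is at right angles to NB, so H = B + (0, 6.4) = (-31.900, 6.4000). On A1, B sits at bearing -90° from H; a 125° counterclockwise sweep puts U at bearing 35°, so U = H + 6.4·(cos 35°, sin 35°) = (-26.657, 10.071). Then |NU| = |U − N| = 28.496.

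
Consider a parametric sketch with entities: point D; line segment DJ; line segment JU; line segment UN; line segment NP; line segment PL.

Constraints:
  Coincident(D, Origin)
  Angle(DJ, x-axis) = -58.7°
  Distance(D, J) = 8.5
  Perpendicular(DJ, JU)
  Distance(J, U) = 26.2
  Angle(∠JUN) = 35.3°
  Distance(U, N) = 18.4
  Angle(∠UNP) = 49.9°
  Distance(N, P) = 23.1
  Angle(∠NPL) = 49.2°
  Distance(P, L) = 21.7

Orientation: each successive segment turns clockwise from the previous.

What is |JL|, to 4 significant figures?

28.47

D is at the origin; DJ runs at -58.7° with length 8.5, so J = (4.416, -7.263). DJ ⟂ JU, so JU runs at -148.7°; with |JU| = 26.2, U = (-17.97, -20.87). ∠JUN = 35.3° gives UN at 66.60° from the x-axis; with |UN| = 18.4, N = (-10.66, -3.988). ∠UNP = 49.9° gives NP at -63.50° from the x-axis; with |NP| = 23.1, P = (-0.3562, -24.66). ∠NPL = 49.2° gives PL at 165.7° from the x-axis; with |PL| = 21.7, L = (-21.38, -19.30). Then |JL| = |L − J| = 28.47.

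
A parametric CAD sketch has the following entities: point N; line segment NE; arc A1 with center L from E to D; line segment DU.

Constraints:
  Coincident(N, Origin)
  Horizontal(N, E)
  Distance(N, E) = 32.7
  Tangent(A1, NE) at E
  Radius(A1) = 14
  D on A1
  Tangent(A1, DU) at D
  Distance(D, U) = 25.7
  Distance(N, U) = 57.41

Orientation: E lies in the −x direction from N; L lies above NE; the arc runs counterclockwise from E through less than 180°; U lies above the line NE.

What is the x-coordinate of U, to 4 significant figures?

-38.36

N is at the origin; NE is horizontal with |NE| = 32.7 and E on the −x side, so E = (-32.70, 0.000). Since A1 is tangent to NE there, LE ⟂ NE, so L = E + (0, 14) = (-32.70, 14.00). Since LD ⟂ DU (tangency), |LU| = √(14.0² + 25.7²) = 29.27 regardless of where D sits on A1. So U lies on both circle(N, 57.41) and circle(L, 29.27); the above-NE intersection is U = (-38.36, 42.71). D is the foot of the tangent from U: D = (-21.93, 22.95).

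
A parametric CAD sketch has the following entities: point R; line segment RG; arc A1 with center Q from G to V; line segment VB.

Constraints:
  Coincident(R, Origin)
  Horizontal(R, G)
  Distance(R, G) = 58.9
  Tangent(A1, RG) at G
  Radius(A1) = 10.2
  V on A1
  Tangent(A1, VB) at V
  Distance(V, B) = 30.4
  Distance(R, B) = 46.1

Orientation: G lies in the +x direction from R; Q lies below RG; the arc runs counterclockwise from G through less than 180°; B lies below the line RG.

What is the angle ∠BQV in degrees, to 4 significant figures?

71.45°

R is at the origin; R and G share the same y with |RG| = 58.9 and G on the +x side, so G = (58.90, 0.000). A1 meets RG tangentially, so QG is at right angles to RG, so Q = G + (0, -10.2) = (58.90, -10.20). Since QV ⟂ VB (tangency), |QB| = √(10.2² + 30.4²) = 32.07 regardless of where V sits on A1. So B lies on both circle(R, 46.1) and circle(Q, 32.07); the below-RG intersection is B = (34.31, -30.79). V is the foot of the tangent from B: V = (50.20, -4.869).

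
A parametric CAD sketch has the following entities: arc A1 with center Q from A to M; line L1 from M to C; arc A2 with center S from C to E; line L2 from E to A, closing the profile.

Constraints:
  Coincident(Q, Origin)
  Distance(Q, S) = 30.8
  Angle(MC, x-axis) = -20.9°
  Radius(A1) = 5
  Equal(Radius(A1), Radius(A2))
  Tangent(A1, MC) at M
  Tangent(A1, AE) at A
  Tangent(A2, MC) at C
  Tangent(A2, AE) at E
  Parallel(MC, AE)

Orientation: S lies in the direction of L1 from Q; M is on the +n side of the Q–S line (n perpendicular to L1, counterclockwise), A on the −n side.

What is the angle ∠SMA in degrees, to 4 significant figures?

80.78°

Q is at the origin and S lies 30.8 along u from Q, so S = 30.8·u = (28.77, -10.99). Tangency of A1 to both parallel lines with radius 5.0 puts M and A at Q ± 5.0·n: M = (1.784, 4.671), A = (-1.784, -4.671). Then cos ∠SMA = MS·MA / (|MS||MA|), giving 80.78°.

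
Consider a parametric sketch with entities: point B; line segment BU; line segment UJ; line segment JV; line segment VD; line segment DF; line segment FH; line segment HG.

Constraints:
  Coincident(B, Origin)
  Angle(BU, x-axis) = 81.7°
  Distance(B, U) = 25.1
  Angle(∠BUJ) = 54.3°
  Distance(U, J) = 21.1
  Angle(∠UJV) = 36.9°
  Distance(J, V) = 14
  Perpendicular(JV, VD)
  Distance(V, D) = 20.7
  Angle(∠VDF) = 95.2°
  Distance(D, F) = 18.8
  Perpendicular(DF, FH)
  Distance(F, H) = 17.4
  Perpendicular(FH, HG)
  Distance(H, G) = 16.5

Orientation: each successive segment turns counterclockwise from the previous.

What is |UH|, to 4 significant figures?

24.39

B is at the origin; BU runs at 81.7° with length 25.1, so U = (3.623, 24.84). ∠BUJ = 54.3° gives UJ at -152.6° from the x-axis; with |UJ| = 21.1, J = (-15.11, 15.13). ∠UJV = 36.9° gives JV at -9.500° from the x-axis; with |JV| = 14.0, V = (-1.302, 12.82). JV ⟂ VD, so VD runs at 80.50°; with |VD| = 20.7, D = (2.115, 33.23). ∠VDF = 95.2° gives DF at 165.3° from the x-axis; with |DF| = 18.8, F = (-16.07, 38.00). DF ⟂ FH, so FH runs at -104.7°; with |FH| = 17.4, H = (-20.49, 21.17). Then |UH| = |H − U| = 24.39.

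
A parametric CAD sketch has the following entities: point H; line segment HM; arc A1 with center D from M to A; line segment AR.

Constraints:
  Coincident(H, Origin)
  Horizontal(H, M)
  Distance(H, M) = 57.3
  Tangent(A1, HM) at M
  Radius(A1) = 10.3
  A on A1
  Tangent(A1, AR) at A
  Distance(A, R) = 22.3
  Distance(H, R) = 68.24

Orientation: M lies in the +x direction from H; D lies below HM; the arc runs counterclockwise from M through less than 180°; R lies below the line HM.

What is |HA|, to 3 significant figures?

50.5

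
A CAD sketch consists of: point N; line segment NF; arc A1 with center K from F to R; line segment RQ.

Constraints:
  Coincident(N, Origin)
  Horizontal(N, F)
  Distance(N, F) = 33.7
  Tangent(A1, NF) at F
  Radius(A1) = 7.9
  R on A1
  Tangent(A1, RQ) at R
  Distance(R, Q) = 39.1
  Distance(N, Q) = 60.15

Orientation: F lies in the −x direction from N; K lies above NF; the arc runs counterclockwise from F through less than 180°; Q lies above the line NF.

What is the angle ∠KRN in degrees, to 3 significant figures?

143°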